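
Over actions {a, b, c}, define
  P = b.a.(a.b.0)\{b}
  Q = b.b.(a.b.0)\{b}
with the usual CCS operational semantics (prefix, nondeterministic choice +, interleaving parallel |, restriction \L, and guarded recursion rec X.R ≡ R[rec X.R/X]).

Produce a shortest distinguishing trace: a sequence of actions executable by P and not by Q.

Reachable graph of P (4 states):
  m0 = b.a.(a.b.0)\{b} ⊢ =b=> m1
  m1 = a.(a.b.0)\{b} ⊢ =a=> m2
  m2 = (a.b.0)\{b} ⊢ =a=> m3
  m3 = (b.0)\{b} ⊢ stopped
Reachable graph of Q (4 states):
  n0 = b.b.(a.b.0)\{b} ⊢ =b=> n1
  n1 = b.(a.b.0)\{b} ⊢ =b=> n2
  n2 = (a.b.0)\{b} ⊢ =a=> n3
  n3 = (b.0)\{b} ⊢ stopped
Trace ⟨ba⟩ through P, begin at {m0}:
  [1] b ⇒ {m1}
  [2] a ⇒ {m2}
  — P admits the full trace.
Trace ⟨ba⟩ through Q, begin at {n0}:
  [1] b ⇒ {n1}
  [2] a ⇒ ∅ (Q stuck)

ba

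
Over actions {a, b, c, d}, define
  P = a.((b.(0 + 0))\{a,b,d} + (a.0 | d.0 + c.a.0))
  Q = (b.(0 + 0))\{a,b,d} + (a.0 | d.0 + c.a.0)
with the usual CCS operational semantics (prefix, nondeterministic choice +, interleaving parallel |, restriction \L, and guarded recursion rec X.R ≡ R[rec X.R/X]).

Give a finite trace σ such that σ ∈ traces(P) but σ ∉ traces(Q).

P's transition system — 7 states:
  u0 = a.((b.(0 + 0))\{a,b,d} + (a.0 | d.0 + c.a.0)) has moves —a→ u1
  u1 = (b.(0 + 0))\{a,b,d} + (a.0 | d.0 + c.a.0) has moves —a→ u2, —c→ u3, —d→ u4
  u2 = 0 | d.0 has moves —d→ u5
  u3 = a.0 has moves —a→ u6
  u4 = a.0 | 0 has moves —a→ u5
  u5 = 0 | 0 has moves ·
  u6 = 0 has moves ·
Q's transition system — 6 states:
  v0 = (b.(0 + 0))\{a,b,d} + (a.0 | d.0 + c.a.0) has moves —a→ v1, —c→ v2, —d→ v3
  v1 = 0 | d.0 has moves —d→ v4
  v2 = a.0 has moves —a→ v5
  v3 = a.0 | 0 has moves —a→ v4
  v4 = 0 | 0 has moves ·
  v5 = 0 has moves ·
Run σ = ⟨aa⟩ on P: start {u0}
  after a @ step 1: {u1}
  after a @ step 2: {u2}
  — P admits the full trace.
Run σ = ⟨aa⟩ on Q: start {v0}
  after a @ step 1: {v1}
  after a @ step 2: ∅  — Q cannot continue

aa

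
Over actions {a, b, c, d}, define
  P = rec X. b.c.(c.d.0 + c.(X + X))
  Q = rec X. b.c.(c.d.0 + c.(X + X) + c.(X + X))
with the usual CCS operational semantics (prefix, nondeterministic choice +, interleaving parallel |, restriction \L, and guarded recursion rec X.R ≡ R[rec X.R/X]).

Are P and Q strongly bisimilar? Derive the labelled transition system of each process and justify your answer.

Reachable graph of P (6 states):
  m0 = rec X. b.c.(c.d.0 + c.(X + X)) ⊢ -b-> m1
  m1 = c.(c.d.0 + c.((rec X. b.c.(c.d.0 + c.(X + X))) + (rec X. b.c.(c.d.0 + c.(X + X))))) ⊢ -c-> m2
  m2 = c.d.0 + c.((rec X. b.c.(c.d.0 + c.(X + X))) + (rec X. b.c.(c.d.0 + c.(X + X)))) ⊢ -c-> m3, -c-> m4
  m3 = (rec X. b.c.(c.d.0 + c.(X + X))) + (rec X. b.c.(c.d.0 + c.(X + X))) ⊢ -b-> m1
  m4 = d.0 ⊢ -d-> m5
  m5 = 0 ⊢ deadlocked
Reachable graph of Q (6 states):
  n0 = rec X. b.c.(c.d.0 + c.(X + X) + c.(X + X)) ⊢ -b-> n1
  n1 = c.(c.d.0 + c.((rec X. b.c.(c.d.0 + c.(X + X) + c.(X + X))) + (rec X. b.c.(c.d.0 + c.(X + X) + c.(X + X)))) + c.((rec X. b.c.(c.d.0 + c.(X + X) + c.(X + X))) + (rec X. b.c.(c.d.0 + c.(X + X) + c.(X + X))))) ⊢ -c-> n2
  n2 = c.d.0 + c.((rec X. b.c.(c.d.0 + c.(X + X) + c.(X + X))) + (rec X. b.c.(c.d.0 + c.(X + X) + c.(X + X)))) + c.((rec X. b.c.(c.d.0 + c.(X + X) + c.(X + X))) + (rec X. b.c.(c.d.0 + c.(X + X) + c.(X + X)))) ⊢ -c-> n3, -c-> n4
  n3 = (rec X. b.c.(c.d.0 + c.(X + X) + c.(X + X))) + (rec X. b.c.(c.d.0 + c.(X + X) + c.(X + X))) ⊢ -b-> n1
  n4 = d.0 ⊢ -d-> n5
  n5 = 0 ⊢ deadlocked
Coarsest stable partition (strong bisimilarity classes):
  B0 = {m0, m3, n0, n3}
  B1 = {m1, n1}
  B2 = {m2, n2}
  B3 = {m4, n4}
  B4 = {m5, n5}
m0 ∈ B0, n0 ∈ B0 → same block

bisimilar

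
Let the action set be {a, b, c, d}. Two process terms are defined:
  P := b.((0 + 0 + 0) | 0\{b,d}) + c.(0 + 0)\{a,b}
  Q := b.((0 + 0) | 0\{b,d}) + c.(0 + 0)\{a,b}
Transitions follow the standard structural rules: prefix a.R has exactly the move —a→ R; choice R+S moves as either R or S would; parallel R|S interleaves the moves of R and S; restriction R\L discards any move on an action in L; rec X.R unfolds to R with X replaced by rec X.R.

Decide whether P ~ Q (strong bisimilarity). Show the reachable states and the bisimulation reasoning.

LTS(P): 3 reachable states
  u0 = b.((0 + 0 + 0) | 0\{b,d}) + c.(0 + 0)\{a,b} has moves —b→ u1, —c→ u2
  u1 = (0 + 0 + 0) | 0\{b,d} has moves (no moves)
  u2 = (0 + 0)\{a,b} has moves (no moves)
LTS(Q): 3 reachable states
  v0 = b.((0 + 0) | 0\{b,d}) + c.(0 + 0)\{a,b} has moves —b→ v1, —c→ v2
  v1 = (0 + 0) | 0\{b,d} has moves (no moves)
  v2 = (0 + 0)\{a,b} has moves (no moves)
Partition-refinement fixed point:
  B0 = {u0, v0}
  B1 = {u1, u2, v1, v2}
u0 ∈ B0, v0 ∈ B0 → same block

YES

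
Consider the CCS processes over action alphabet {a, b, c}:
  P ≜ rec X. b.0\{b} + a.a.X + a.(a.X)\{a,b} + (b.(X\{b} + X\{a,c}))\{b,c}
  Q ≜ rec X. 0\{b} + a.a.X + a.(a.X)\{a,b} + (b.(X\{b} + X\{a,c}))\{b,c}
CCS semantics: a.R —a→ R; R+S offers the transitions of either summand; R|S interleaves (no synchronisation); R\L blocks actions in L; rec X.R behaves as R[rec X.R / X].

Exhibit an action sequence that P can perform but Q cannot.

b

P's transition system — 4 states:
  m0 = rec X. b.0\{b} + a.a.X + a.(a.X)\{a,b} + (b.(X\{b} + X\{a,c}))\{b,c} ⊢ —a→ m1, —a→ m2, —b→ m3
  m1 = (a.(rec X. b.0\{b} + a.a.X + a.(a.X)\{a,b} + (b.(X\{b} + X\{a,c}))\{b,c}))\{a,b} ⊢ deadlocked
  m2 = a.(rec X. b.0\{b} + a.a.X + a.(a.X)\{a,b} + (b.(X\{b} + X\{a,c}))\{b,c}) ⊢ —a→ m0
  m3 = 0\{b} ⊢ deadlocked
Q's transition system — 3 states:
  n0 = rec X. 0\{b} + a.a.X + a.(a.X)\{a,b} + (b.(X\{b} + X\{a,c}))\{b,c} ⊢ —a→ n1, —a→ n2
  n1 = (a.(rec X. 0\{b} + a.a.X + a.(a.X)\{a,b} + (b.(X\{b} + X\{a,c}))\{b,c}))\{a,b} ⊢ deadlocked
  n2 = a.(rec X. 0\{b} + a.a.X + a.(a.X)\{a,b} + (b.(X\{b} + X\{a,c}))\{b,c}) ⊢ —a→ n0
Trace ⟨b⟩ through P, begin at {m0}:
  after b @ step 1: {m3}
  — P admits the full trace.
Trace ⟨b⟩ through Q, begin at {n0}:
  after b @ step 1: ∅ (Q stuck)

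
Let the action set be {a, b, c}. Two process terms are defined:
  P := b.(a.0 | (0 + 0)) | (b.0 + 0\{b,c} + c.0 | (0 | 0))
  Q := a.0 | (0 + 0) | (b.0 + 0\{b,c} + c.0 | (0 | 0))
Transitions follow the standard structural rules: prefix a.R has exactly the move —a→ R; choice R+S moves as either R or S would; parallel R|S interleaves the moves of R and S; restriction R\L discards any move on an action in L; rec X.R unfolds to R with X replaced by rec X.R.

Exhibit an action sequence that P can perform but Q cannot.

LTS(P): 9 reachable states
  u0 = b.(a.0 | (0 + 0)) | (b.0 + 0\{b,c} + c.0 | (0 | 0)) → --b--▸ u1, --b--▸ u2, --c--▸ u3
  u1 = a.0 | (0 + 0) | (b.0 + 0\{b,c} + c.0 | (0 | 0)) → --a--▸ u4, --b--▸ u5, --c--▸ u6
  u2 = b.(a.0 | (0 + 0)) | 0 → --b--▸ u5
  u3 = b.(a.0 | (0 + 0)) | (0 | (0 | 0)) → --b--▸ u6
  u4 = 0 | (0 + 0) | (b.0 + 0\{b,c} + c.0 | (0 | 0)) → --b--▸ u7, --c--▸ u8
  u5 = a.0 | (0 + 0) | 0 → --a--▸ u7
  u6 = a.0 | (0 + 0) | (0 | (0 | 0)) → --a--▸ u8
  u7 = 0 | (0 + 0) | 0 → stopped
  u8 = 0 | (0 + 0) | (0 | (0 | 0)) → stopped
LTS(Q): 6 reachable states
  v0 = a.0 | (0 + 0) | (b.0 + 0\{b,c} + c.0 | (0 | 0)) → --a--▸ v1, --b--▸ v2, --c--▸ v3
  v1 = 0 | (0 + 0) | (b.0 + 0\{b,c} + c.0 | (0 | 0)) → --b--▸ v4, --c--▸ v5
  v2 = a.0 | (0 + 0) | 0 → --a--▸ v4
  v3 = a.0 | (0 + 0) | (0 | (0 | 0)) → --a--▸ v5
  v4 = 0 | (0 + 0) | 0 → stopped
  v5 = 0 | (0 + 0) | (0 | (0 | 0)) → stopped
Run σ = ⟨bb⟩ on P: start {u0}
  step 1 (b): {u1, u2}
  step 2 (b): {u5}
  — P admits the full trace.
Run σ = ⟨bb⟩ on Q: start {v0}
  step 1 (b): {v2}
  step 2 (b): no successor for Q

bb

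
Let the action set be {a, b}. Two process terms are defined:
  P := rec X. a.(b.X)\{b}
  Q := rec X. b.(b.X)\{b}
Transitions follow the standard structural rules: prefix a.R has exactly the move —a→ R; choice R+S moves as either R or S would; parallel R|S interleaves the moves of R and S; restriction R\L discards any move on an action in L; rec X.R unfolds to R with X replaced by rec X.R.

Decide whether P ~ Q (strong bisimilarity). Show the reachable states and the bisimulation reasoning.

not bisimilar

P's transition system — 2 states:
  u0 = rec X. a.(b.X)\{b} :: =a=> u1
  u1 = (b.(rec X. a.(b.X)\{b}))\{b} :: deadlocked
Q's transition system — 2 states:
  v0 = rec X. b.(b.X)\{b} :: =b=> v1
  v1 = (b.(rec X. b.(b.X)\{b}))\{b} :: deadlocked
Bisimilarity quotient blocks:
  B0 = {u0}
  B1 = {u1, v1}
  B2 = {v0}
u0 ∈ B0, v0 ∈ B2 → different blocks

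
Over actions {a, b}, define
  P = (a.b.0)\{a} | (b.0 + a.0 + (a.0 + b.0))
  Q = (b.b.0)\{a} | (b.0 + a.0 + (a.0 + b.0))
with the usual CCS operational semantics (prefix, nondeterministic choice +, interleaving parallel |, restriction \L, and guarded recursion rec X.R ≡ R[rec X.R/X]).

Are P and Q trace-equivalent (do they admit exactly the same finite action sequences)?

Reachable graph of P (2 states):
  u0 = (a.b.0)\{a} | (b.0 + a.0 + (a.0 + b.0)) | ··a··> u1, ··b··> u1
  u1 = (a.b.0)\{a} | 0 | deadlocked
Reachable graph of Q (6 states):
  v0 = (b.b.0)\{a} | (b.0 + a.0 + (a.0 + b.0)) | ··a··> v1, ··b··> v1, ··b··> v2
  v1 = (b.b.0)\{a} | 0 | ··b··> v3
  v2 = (b.0)\{a} | (b.0 + a.0 + (a.0 + b.0)) | ··a··> v3, ··b··> v3, ··b··> v4
  v3 = (b.0)\{a} | 0 | ··b··> v5
  v4 = 0\{a} | (b.0 + a.0 + (a.0 + b.0)) | ··a··> v5, ··b··> v5
  v5 = 0\{a} | 0 | deadlocked
Run σ = ⟨ab⟩ on Q: start {v0}
  [1] a ⇒ {v1}
  [2] b ⇒ {v3}
  — Q admits the full trace.
Run σ = ⟨ab⟩ on P: start {u0}
  [1] a ⇒ {u1}
  [2] b ⇒ no successor for P

traces(P) ≠ traces(Q) — witness ⟨ab⟩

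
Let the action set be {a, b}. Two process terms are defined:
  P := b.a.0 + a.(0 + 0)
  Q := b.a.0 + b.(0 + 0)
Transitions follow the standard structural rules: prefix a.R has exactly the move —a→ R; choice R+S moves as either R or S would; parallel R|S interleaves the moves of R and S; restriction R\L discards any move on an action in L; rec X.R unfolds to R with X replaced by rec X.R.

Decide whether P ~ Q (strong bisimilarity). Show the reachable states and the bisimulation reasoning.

Reachable graph of P (4 states):
  m0 = b.a.0 + a.(0 + 0) ⊢ =a=> m1, =b=> m2
  m1 = 0 + 0 ⊢ stopped
  m2 = a.0 ⊢ =a=> m3
  m3 = 0 ⊢ stopped
Reachable graph of Q (4 states):
  n0 = b.a.0 + b.(0 + 0) ⊢ =b=> n1, =b=> n2
  n1 = 0 + 0 ⊢ stopped
  n2 = a.0 ⊢ =a=> n3
  n3 = 0 ⊢ stopped
Partition-refinement fixed point:
  B0 = {m0}
  B1 = {m1, m3, n1, n3}
  B2 = {m2, n2}
  B3 = {n0}
m0 ∈ B0, n0 ∈ B3 → different blocks

NO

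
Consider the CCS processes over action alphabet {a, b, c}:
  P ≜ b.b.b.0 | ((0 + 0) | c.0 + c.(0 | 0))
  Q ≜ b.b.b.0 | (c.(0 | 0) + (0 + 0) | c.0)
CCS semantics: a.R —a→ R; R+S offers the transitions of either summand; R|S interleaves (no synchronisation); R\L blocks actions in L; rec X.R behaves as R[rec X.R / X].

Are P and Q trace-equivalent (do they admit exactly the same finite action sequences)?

Reachable graph of P (12 states):
  s0 = b.b.b.0 | ((0 + 0) | c.0 + c.(0 | 0)) :: ··b··> s1, ··c··> s2, ··c··> s3
  s1 = b.b.0 | ((0 + 0) | c.0 + c.(0 | 0)) :: ··b··> s4, ··c··> s5, ··c··> s6
  s2 = b.b.b.0 | ((0 + 0) | 0) :: ··b··> s5
  s3 = b.b.b.0 | (0 | 0) :: ··b··> s6
  s4 = b.0 | ((0 + 0) | c.0 + c.(0 | 0)) :: ··b··> s7, ··c··> s8, ··c··> s9
  s5 = b.b.0 | ((0 + 0) | 0) :: ··b··> s8
  s6 = b.b.0 | (0 | 0) :: ··b··> s9
  s7 = 0 | ((0 + 0) | c.0 + c.(0 | 0)) :: ··c··> s10, ··c··> s11
  s8 = b.0 | ((0 + 0) | 0) :: ··b··> s10
  s9 = b.0 | (0 | 0) :: ··b··> s11
  s10 = 0 | ((0 + 0) | 0) :: ∅
  s11 = 0 | (0 | 0) :: ∅
Reachable graph of Q (12 states):
  t0 = b.b.b.0 | (c.(0 | 0) + (0 + 0) | c.0) :: ··b··> t1, ··c··> t2, ··c··> t3
  t1 = b.b.0 | (c.(0 | 0) + (0 + 0) | c.0) :: ··b··> t4, ··c··> t5, ··c··> t6
  t2 = b.b.b.0 | ((0 + 0) | 0) :: ··b··> t5
  t3 = b.b.b.0 | (0 | 0) :: ··b··> t6
  t4 = b.0 | (c.(0 | 0) + (0 + 0) | c.0) :: ··b··> t7, ··c··> t8, ··c··> t9
  t5 = b.b.0 | ((0 + 0) | 0) :: ··b··> t8
  t6 = b.b.0 | (0 | 0) :: ··b··> t9
  t7 = 0 | (c.(0 | 0) + (0 + 0) | c.0) :: ··c··> t10, ··c··> t11
  t8 = b.0 | ((0 + 0) | 0) :: ··b··> t10
  t9 = b.0 | (0 | 0) :: ··b··> t11
  t10 = 0 | ((0 + 0) | 0) :: ∅
  t11 = 0 | (0 | 0) :: ∅
Coarsest stable partition (strong bisimilarity classes):
  B0 = {s0, t0}
  B1 = {s2, s3, t2, t3}
  B2 = {s5, s6, t5, t6}
  B3 = {s8, s9, t8, t9}
  B4 = {s10, s11, t10, t11}
  B5 = {s1, t1}
  B6 = {s4, t4}
  B7 = {s7, t7}
s0 ∈ B0, t0 ∈ B0 → same block
Bisimilar ⇒ trace-equivalent.

traces(P) = traces(Q)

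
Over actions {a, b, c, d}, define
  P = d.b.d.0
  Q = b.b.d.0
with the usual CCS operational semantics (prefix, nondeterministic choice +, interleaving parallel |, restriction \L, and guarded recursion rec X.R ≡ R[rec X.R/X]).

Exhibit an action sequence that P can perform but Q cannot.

d

Reachable graph of P (4 states):
  p0 = d.b.d.0 | ··d··> p1
  p1 = b.d.0 | ··b··> p2
  p2 = d.0 | ··d··> p3
  p3 = 0 | ·
Reachable graph of Q (4 states):
  q0 = b.b.d.0 | ··b··> q1
  q1 = b.d.0 | ··b··> q2
  q2 = d.0 | ··d··> q3
  q3 = 0 | ·
Run σ = ⟨d⟩ on P: start {p0}
  after d @ step 1: {p1}
  P completes σ.
Run σ = ⟨d⟩ on Q: start {q0}
  after d @ step 1: ∅  — Q cannot continue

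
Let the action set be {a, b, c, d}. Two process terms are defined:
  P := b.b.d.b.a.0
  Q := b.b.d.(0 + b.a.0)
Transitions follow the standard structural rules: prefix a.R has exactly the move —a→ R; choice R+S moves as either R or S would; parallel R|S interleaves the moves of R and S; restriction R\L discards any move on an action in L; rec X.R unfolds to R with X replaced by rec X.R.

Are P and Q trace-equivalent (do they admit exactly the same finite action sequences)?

trace-equivalent

LTS(P): 6 reachable states
  m0 = b.b.d.b.a.0 → -b-> m1
  m1 = b.d.b.a.0 → -b-> m2
  m2 = d.b.a.0 → -d-> m3
  m3 = b.a.0 → -b-> m4
  m4 = a.0 → -a-> m5
  m5 = 0 → stopped
LTS(Q): 6 reachable states
  n0 = b.b.d.(0 + b.a.0) → -b-> n1
  n1 = b.d.(0 + b.a.0) → -b-> n2
  n2 = d.(0 + b.a.0) → -d-> n3
  n3 = 0 + b.a.0 → -b-> n4
  n4 = a.0 → -a-> n5
  n5 = 0 → stopped
Bisimilarity quotient blocks:
  B0 = {m0, n0}
  B1 = {m1, n1}
  B2 = {m2, n2}
  B3 = {m3, n3}
  B4 = {m4, n4}
  B5 = {m5, n5}
m0 ∈ B0, n0 ∈ B0 → same block
Bisimilar ⇒ trace-equivalent.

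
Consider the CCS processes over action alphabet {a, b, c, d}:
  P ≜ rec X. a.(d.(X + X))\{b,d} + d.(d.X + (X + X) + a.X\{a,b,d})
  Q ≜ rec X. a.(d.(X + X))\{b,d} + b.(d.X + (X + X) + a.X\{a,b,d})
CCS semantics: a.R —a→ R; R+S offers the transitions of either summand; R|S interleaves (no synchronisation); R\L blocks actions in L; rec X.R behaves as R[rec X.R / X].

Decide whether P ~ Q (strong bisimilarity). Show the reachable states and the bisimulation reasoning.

NO

Reachable graph of P (4 states):
  m0 = rec X. a.(d.(X + X))\{b,d} + d.(d.X + (X + X) + a.X\{a,b,d}) | --a--▸ m1, --d--▸ m2
  m1 = (d.((rec X. a.(d.(X + X))\{b,d} + d.(d.X + (X + X) + a.X\{a,b,d})) + (rec X. a.(d.(X + X))\{b,d} + d.(d.X + (X + X) + a.X\{a,b,d}))))\{b,d} | deadlocked
  m2 = d.(rec X. a.(d.(X + X))\{b,d} + d.(d.X + (X + X) + a.X\{a,b,d})) + ((rec X. a.(d.(X + X))\{b,d} + d.(d.X + (X + X) + a.X\{a,b,d})) + (rec X. a.(d.(X + X))\{b,d} + d.(d.X + (X + X) + a.X\{a,b,d}))) + a.(rec X. a.(d.(X + X))\{b,d} + d.(d.X + (X + X) + a.X\{a,b,d}))\{a,b,d} | --a--▸ m1, --a--▸ m3, --d--▸ m0, --d--▸ m2
  m3 = (rec X. a.(d.(X + X))\{b,d} + d.(d.X + (X + X) + a.X\{a,b,d}))\{a,b,d} | deadlocked
Reachable graph of Q (4 states):
  n0 = rec X. a.(d.(X + X))\{b,d} + b.(d.X + (X + X) + a.X\{a,b,d}) | --a--▸ n1, --b--▸ n2
  n1 = (d.((rec X. a.(d.(X + X))\{b,d} + b.(d.X + (X + X) + a.X\{a,b,d})) + (rec X. a.(d.(X + X))\{b,d} + b.(d.X + (X + X) + a.X\{a,b,d}))))\{b,d} | deadlocked
  n2 = d.(rec X. a.(d.(X + X))\{b,d} + b.(d.X + (X + X) + a.X\{a,b,d})) + ((rec X. a.(d.(X + X))\{b,d} + b.(d.X + (X + X) + a.X\{a,b,d})) + (rec X. a.(d.(X + X))\{b,d} + b.(d.X + (X + X) + a.X\{a,b,d}))) + a.(rec X. a.(d.(X + X))\{b,d} + b.(d.X + (X + X) + a.X\{a,b,d}))\{a,b,d} | --a--▸ n1, --a--▸ n3, --b--▸ n2, --d--▸ n0
  n3 = (rec X. a.(d.(X + X))\{b,d} + b.(d.X + (X + X) + a.X\{a,b,d}))\{a,b,d} | deadlocked
Bisimilarity quotient blocks:
  B0 = {m0, m2}
  B1 = {m1, m3, n1, n3}
  B2 = {n0}
  B3 = {n2}
m0 ∈ B0, n0 ∈ B2 → different blocks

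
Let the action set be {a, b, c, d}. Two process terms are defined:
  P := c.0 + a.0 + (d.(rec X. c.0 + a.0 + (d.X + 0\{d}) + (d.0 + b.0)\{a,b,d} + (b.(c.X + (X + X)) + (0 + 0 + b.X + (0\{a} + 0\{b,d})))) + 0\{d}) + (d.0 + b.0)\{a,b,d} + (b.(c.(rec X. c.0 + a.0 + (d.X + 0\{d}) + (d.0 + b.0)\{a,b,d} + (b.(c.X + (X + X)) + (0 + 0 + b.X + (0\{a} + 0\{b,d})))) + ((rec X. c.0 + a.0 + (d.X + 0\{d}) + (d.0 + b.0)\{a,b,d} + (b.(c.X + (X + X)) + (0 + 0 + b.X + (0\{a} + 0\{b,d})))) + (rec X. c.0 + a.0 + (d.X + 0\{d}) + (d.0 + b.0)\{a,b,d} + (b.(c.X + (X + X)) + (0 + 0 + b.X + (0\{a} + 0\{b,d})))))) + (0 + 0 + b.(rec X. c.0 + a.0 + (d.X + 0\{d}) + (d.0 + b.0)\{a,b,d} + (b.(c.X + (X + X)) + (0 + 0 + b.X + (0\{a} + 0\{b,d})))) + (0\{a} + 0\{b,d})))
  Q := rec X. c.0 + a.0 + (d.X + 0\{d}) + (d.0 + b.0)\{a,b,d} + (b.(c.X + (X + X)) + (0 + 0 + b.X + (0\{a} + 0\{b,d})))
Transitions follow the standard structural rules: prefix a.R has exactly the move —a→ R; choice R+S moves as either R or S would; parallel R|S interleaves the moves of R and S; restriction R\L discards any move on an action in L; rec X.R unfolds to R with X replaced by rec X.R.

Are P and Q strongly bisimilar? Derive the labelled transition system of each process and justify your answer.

P's transition system — 4 states:
  u0 = c.0 + a.0 + (d.(rec X. c.0 + a.0 + (d.X + 0\{d}) + (d.0 + b.0)\{a,b,d} + (b.(c.X + (X + X)) + (0 + 0 + b.X + (0\{a} + 0\{b,d})))) + 0\{d}) + (d.0 + b.0)\{a,b,d} + (b.(c.(rec X. c.0 + a.0 + (d.X + 0\{d}) + (d.0 + b.0)\{a,b,d} + (b.(c.X + (X + X)) + (0 + 0 + b.X + (0\{a} + 0\{b,d})))) + ((rec X. c.0 + a.0 + (d.X + 0\{d}) + (d.0 + b.0)\{a,b,d} + (b.(c.X + (X + X)) + (0 + 0 + b.X + (0\{a} + 0\{b,d})))) + (rec X. c.0 + a.0 + (d.X + 0\{d}) + (d.0 + b.0)\{a,b,d} + (b.(c.X + (X + X)) + (0 + 0 + b.X + (0\{a} + 0\{b,d})))))) + (0 + 0 + b.(rec X. c.0 + a.0 + (d.X + 0\{d}) + (d.0 + b.0)\{a,b,d} + (b.(c.X + (X + X)) + (0 + 0 + b.X + (0\{a} + 0\{b,d})))) + (0\{a} + 0\{b,d}))) | ··a··> u1, ··b··> u2, ··b··> u3, ··c··> u1, ··d··> u3
  u1 = 0 | stopped
  u2 = c.(rec X. c.0 + a.0 + (d.X + 0\{d}) + (d.0 + b.0)\{a,b,d} + (b.(c.X + (X + X)) + (0 + 0 + b.X + (0\{a} + 0\{b,d})))) + ((rec X. c.0 + a.0 + (d.X + 0\{d}) + (d.0 + b.0)\{a,b,d} + (b.(c.X + (X + X)) + (0 + 0 + b.X + (0\{a} + 0\{b,d})))) + (rec X. c.0 + a.0 + (d.X + 0\{d}) + (d.0 + b.0)\{a,b,d} + (b.(c.X + (X + X)) + (0 + 0 + b.X + (0\{a} + 0\{b,d}))))) | ··a··> u1, ··b··> u2, ··b··> u3, ··c··> u1, ··c··> u3, ··d··> u3
  u3 = rec X. c.0 + a.0 + (d.X + 0\{d}) + (d.0 + b.0)\{a,b,d} + (b.(c.X + (X + X)) + (0 + 0 + b.X + (0\{a} + 0\{b,d}))) | ··a··> u1, ··b··> u2, ··b··> u3, ··c··> u1, ··d··> u3
Q's transition system — 3 states:
  v0 = rec X. c.0 + a.0 + (d.X + 0\{d}) + (d.0 + b.0)\{a,b,d} + (b.(c.X + (X + X)) + (0 + 0 + b.X + (0\{a} + 0\{b,d}))) | ··a··> v1, ··b··> v0, ··b··> v2, ··c··> v1, ··d··> v0
  v1 = 0 | stopped
  v2 = c.(rec X. c.0 + a.0 + (d.X + 0\{d}) + (d.0 + b.0)\{a,b,d} + (b.(c.X + (X + X)) + (0 + 0 + b.X + (0\{a} + 0\{b,d})))) + ((rec X. c.0 + a.0 + (d.X + 0\{d}) + (d.0 + b.0)\{a,b,d} + (b.(c.X + (X + X)) + (0 + 0 + b.X + (0\{a} + 0\{b,d})))) + (rec X. c.0 + a.0 + (d.X + 0\{d}) + (d.0 + b.0)\{a,b,d} + (b.(c.X + (X + X)) + (0 + 0 + b.X + (0\{a} + 0\{b,d}))))) | ··a··> v1, ··b··> v0, ··b··> v2, ··c··> v0, ··c··> v1, ··d··> v0
Coarsest stable partition (strong bisimilarity classes):
  B0 = {u0, u3, v0}
  B1 = {u1, v1}
  B2 = {u2, v2}
u0 ∈ B0, v0 ∈ B0 → same block

bisimilar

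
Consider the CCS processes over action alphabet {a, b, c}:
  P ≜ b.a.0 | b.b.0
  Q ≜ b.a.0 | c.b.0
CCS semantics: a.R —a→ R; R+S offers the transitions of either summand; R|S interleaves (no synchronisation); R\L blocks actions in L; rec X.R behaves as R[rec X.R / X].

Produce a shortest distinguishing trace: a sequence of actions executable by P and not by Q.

bb

Reachable graph of P (9 states):
  p0 = b.a.0 | b.b.0 | -b-> p1, -b-> p2
  p1 = a.0 | b.b.0 | -a-> p3, -b-> p4
  p2 = b.a.0 | b.0 | -b-> p4, -b-> p5
  p3 = 0 | b.b.0 | -b-> p6
  p4 = a.0 | b.0 | -a-> p6, -b-> p7
  p5 = b.a.0 | 0 | -b-> p7
  p6 = 0 | b.0 | -b-> p8
  p7 = a.0 | 0 | -a-> p8
  p8 = 0 | 0 | ∅
Reachable graph of Q (9 states):
  q0 = b.a.0 | c.b.0 | -b-> q1, -c-> q2
  q1 = a.0 | c.b.0 | -a-> q3, -c-> q4
  q2 = b.a.0 | b.0 | -b-> q4, -b-> q5
  q3 = 0 | c.b.0 | -c-> q6
  q4 = a.0 | b.0 | -a-> q6, -b-> q7
  q5 = b.a.0 | 0 | -b-> q7
  q6 = 0 | b.0 | -b-> q8
  q7 = a.0 | 0 | -a-> q8
  q8 = 0 | 0 | ∅
Trace ⟨bb⟩ through P, begin at {p0}:
  after b @ step 1: {p1, p2}
  after b @ step 2: {p4, p5}
  P completes σ.
Trace ⟨bb⟩ through Q, begin at {q0}:
  after b @ step 1: {q1}
  after b @ step 2: no successor for Q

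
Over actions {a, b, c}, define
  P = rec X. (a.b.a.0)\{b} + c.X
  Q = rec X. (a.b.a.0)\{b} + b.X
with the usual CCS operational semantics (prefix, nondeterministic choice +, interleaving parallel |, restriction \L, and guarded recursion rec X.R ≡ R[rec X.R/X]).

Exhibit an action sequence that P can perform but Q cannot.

Reachable graph of P (2 states):
  s0 = rec X. (a.b.a.0)\{b} + c.X :: =a=> s1, =c=> s0
  s1 = (b.a.0)\{b} :: deadlocked
Reachable graph of Q (2 states):
  t0 = rec X. (a.b.a.0)\{b} + b.X :: =a=> t1, =b=> t0
  t1 = (b.a.0)\{b} :: deadlocked
Run σ = ⟨c⟩ on P: start {s0}
  after c @ step 1: {s0}
  ✓ P
Run σ = ⟨c⟩ on Q: start {t0}
  after c @ step 1: ∅ (Q stuck)

c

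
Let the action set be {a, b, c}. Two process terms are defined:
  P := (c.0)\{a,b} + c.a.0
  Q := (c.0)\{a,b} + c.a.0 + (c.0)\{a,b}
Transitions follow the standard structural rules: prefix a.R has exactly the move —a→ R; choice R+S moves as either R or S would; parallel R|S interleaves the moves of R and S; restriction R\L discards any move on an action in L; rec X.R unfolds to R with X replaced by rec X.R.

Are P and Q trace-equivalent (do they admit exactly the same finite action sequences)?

LTS(P): 4 reachable states
  u0 = (c.0)\{a,b} + c.a.0 | ··c··> u1, ··c··> u2
  u1 = 0\{a,b} | deadlocked
  u2 = a.0 | ··a··> u3
  u3 = 0 | deadlocked
LTS(Q): 4 reachable states
  v0 = (c.0)\{a,b} + c.a.0 + (c.0)\{a,b} | ··c··> v1, ··c··> v2
  v1 = 0\{a,b} | deadlocked
  v2 = a.0 | ··a··> v3
  v3 = 0 | deadlocked
Bisimilarity quotient blocks:
  B0 = {u0, v0}
  B1 = {u1, u3, v1, v3}
  B2 = {u2, v2}
u0 ∈ B0, v0 ∈ B0 → same block
Bisimilar ⇒ trace-equivalent.

YES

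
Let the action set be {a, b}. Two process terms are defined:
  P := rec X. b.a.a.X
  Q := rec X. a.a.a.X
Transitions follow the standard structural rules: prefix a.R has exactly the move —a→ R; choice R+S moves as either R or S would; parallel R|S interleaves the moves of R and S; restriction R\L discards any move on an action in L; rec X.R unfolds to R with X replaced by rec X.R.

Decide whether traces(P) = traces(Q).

P's transition system — 3 states:
  p0 = rec X. b.a.a.X → —b→ p1
  p1 = a.a.(rec X. b.a.a.X) → —a→ p2
  p2 = a.(rec X. b.a.a.X) → —a→ p0
Q's transition system — 3 states:
  q0 = rec X. a.a.a.X → —a→ q1
  q1 = a.a.(rec X. a.a.a.X) → —a→ q2
  q2 = a.(rec X. a.a.a.X) → —a→ q0
Executing b from P (initial set {p0}):
  after b @ step 1: {p1}
  — P admits the full trace.
Executing b from Q (initial set {q0}):
  after b @ step 1: ∅  — Q cannot continue

trace-distinct — witness ⟨b⟩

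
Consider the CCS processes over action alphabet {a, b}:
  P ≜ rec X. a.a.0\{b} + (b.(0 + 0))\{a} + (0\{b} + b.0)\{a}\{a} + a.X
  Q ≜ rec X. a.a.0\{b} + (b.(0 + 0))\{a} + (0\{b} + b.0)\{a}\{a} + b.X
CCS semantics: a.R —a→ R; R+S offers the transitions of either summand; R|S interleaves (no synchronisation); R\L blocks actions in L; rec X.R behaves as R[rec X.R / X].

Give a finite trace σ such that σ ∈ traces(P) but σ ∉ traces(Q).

Reachable graph of P (5 states):
  p0 = rec X. a.a.0\{b} + (b.(0 + 0))\{a} + (0\{b} + b.0)\{a}\{a} + a.X | --a--▸ p0, --a--▸ p1, --b--▸ p2, --b--▸ p3
  p1 = a.0\{b} | --a--▸ p4
  p2 = (0 + 0)\{a} | (no moves)
  p3 = 0\{a}\{a} | (no moves)
  p4 = 0\{b} | (no moves)
Reachable graph of Q (5 states):
  q0 = rec X. a.a.0\{b} + (b.(0 + 0))\{a} + (0\{b} + b.0)\{a}\{a} + b.X | --a--▸ q1, --b--▸ q0, --b--▸ q2, --b--▸ q3
  q1 = a.0\{b} | --a--▸ q4
  q2 = (0 + 0)\{a} | (no moves)
  q3 = 0\{a}\{a} | (no moves)
  q4 = 0\{b} | (no moves)
Trace ⟨ab⟩ through P, begin at {p0}:
  after a @ step 1: {p0, p1}
  after b @ step 2: {p2, p3}
  P completes σ.
Trace ⟨ab⟩ through Q, begin at {q0}:
  after a @ step 1: {q1}
  after b @ step 2: ∅  — Q cannot continue

ab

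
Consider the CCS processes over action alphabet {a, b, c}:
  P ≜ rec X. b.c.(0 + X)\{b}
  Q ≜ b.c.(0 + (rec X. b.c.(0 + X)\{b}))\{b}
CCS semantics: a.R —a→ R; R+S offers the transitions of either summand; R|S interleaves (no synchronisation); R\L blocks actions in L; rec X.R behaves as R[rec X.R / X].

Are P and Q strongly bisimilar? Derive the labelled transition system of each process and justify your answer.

P's transition system — 3 states:
  m0 = rec X. b.c.(0 + X)\{b} has moves --b--▸ m1
  m1 = c.(0 + (rec X. b.c.(0 + X)\{b}))\{b} has moves --c--▸ m2
  m2 = (0 + (rec X. b.c.(0 + X)\{b}))\{b} has moves ∅
Q's transition system — 3 states:
  n0 = b.c.(0 + (rec X. b.c.(0 + X)\{b}))\{b} has moves --b--▸ n1
  n1 = c.(0 + (rec X. b.c.(0 + X)\{b}))\{b} has moves --c--▸ n2
  n2 = (0 + (rec X. b.c.(0 + X)\{b}))\{b} has moves ∅
Coarsest stable partition (strong bisimilarity classes):
  B0 = {m0, n0}
  B1 = {m1, n1}
  B2 = {m2, n2}
m0 ∈ B0, n0 ∈ B0 → same block

P ~ Q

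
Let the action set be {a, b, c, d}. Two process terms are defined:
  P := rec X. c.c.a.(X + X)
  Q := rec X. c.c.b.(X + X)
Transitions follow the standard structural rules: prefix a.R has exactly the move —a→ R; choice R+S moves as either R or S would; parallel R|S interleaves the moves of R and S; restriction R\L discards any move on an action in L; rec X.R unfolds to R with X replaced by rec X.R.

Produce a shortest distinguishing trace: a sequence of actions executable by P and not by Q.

cca

LTS(P): 4 reachable states
  s0 = rec X. c.c.a.(X + X) has moves --c--▸ s1
  s1 = c.a.((rec X. c.c.a.(X + X)) + (rec X. c.c.a.(X + X))) has moves --c--▸ s2
  s2 = a.((rec X. c.c.a.(X + X)) + (rec X. c.c.a.(X + X))) has moves --a--▸ s3
  s3 = (rec X. c.c.a.(X + X)) + (rec X. c.c.a.(X + X)) has moves --c--▸ s1
LTS(Q): 4 reachable states
  t0 = rec X. c.c.b.(X + X) has moves --c--▸ t1
  t1 = c.b.((rec X. c.c.b.(X + X)) + (rec X. c.c.b.(X + X))) has moves --c--▸ t2
  t2 = b.((rec X. c.c.b.(X + X)) + (rec X. c.c.b.(X + X))) has moves --b--▸ t3
  t3 = (rec X. c.c.b.(X + X)) + (rec X. c.c.b.(X + X)) has moves --c--▸ t1
Trace ⟨cca⟩ through P, begin at {s0}:
  after c @ step 1: {s1}
  after c @ step 2: {s2}
  after a @ step 3: {s3}
  ✓ P
Trace ⟨cca⟩ through Q, begin at {t0}:
  after c @ step 1: {t1}
  after c @ step 2: {t2}
  after a @ step 3: ∅  — Q cannot continue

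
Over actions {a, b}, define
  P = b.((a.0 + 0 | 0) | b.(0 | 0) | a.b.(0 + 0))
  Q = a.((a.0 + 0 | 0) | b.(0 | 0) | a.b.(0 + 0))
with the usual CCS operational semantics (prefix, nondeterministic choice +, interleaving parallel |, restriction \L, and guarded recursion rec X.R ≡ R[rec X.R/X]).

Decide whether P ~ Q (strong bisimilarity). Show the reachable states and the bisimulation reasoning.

not bisimilar

P's transition system — 13 states:
  s0 = b.((a.0 + 0 | 0) | b.(0 | 0) | a.b.(0 + 0)) | -b-> s1
  s1 = (a.0 + 0 | 0) | b.(0 | 0) | a.b.(0 + 0) | -a-> s2, -a-> s3, -b-> s4
  s2 = (a.0 + 0 | 0) | b.(0 | 0) | b.(0 + 0) | -a-> s5, -b-> s6, -b-> s7
  s3 = 0 | b.(0 | 0) | a.b.(0 + 0) | -a-> s5, -b-> s8
  s4 = (a.0 + 0 | 0) | (0 | 0) | a.b.(0 + 0) | -a-> s6, -a-> s8
  s5 = 0 | b.(0 | 0) | b.(0 + 0) | -b-> s10, -b-> s9
  s6 = (a.0 + 0 | 0) | (0 | 0) | b.(0 + 0) | -a-> s9, -b-> s11
  s7 = (a.0 + 0 | 0) | b.(0 | 0) | (0 + 0) | -a-> s10, -b-> s11
  s8 = 0 | (0 | 0) | a.b.(0 + 0) | -a-> s9
  s9 = 0 | (0 | 0) | b.(0 + 0) | -b-> s12
  s10 = 0 | b.(0 | 0) | (0 + 0) | -b-> s12
  s11 = (a.0 + 0 | 0) | (0 | 0) | (0 + 0) | -a-> s12
  s12 = 0 | (0 | 0) | (0 + 0) | ·
Q's transition system — 13 states:
  t0 = a.((a.0 + 0 | 0) | b.(0 | 0) | a.b.(0 + 0)) | -a-> t1
  t1 = (a.0 + 0 | 0) | b.(0 | 0) | a.b.(0 + 0) | -a-> t2, -a-> t3, -b-> t4
  t2 = (a.0 + 0 | 0) | b.(0 | 0) | b.(0 + 0) | -a-> t5, -b-> t6, -b-> t7
  t3 = 0 | b.(0 | 0) | a.b.(0 + 0) | -a-> t5, -b-> t8
  t4 = (a.0 + 0 | 0) | (0 | 0) | a.b.(0 + 0) | -a-> t6, -a-> t8
  t5 = 0 | b.(0 | 0) | b.(0 + 0) | -b-> t10, -b-> t9
  t6 = (a.0 + 0 | 0) | (0 | 0) | b.(0 + 0) | -a-> t9, -b-> t11
  t7 = (a.0 + 0 | 0) | b.(0 | 0) | (0 + 0) | -a-> t10, -b-> t11
  t8 = 0 | (0 | 0) | a.b.(0 + 0) | -a-> t9
  t9 = 0 | (0 | 0) | b.(0 + 0) | -b-> t12
  t10 = 0 | b.(0 | 0) | (0 + 0) | -b-> t12
  t11 = (a.0 + 0 | 0) | (0 | 0) | (0 + 0) | -a-> t12
  t12 = 0 | (0 | 0) | (0 + 0) | ·
Coarsest stable partition (strong bisimilarity classes):
  B0 = {s0}
  B1 = {s1, t1}
  B2 = {s2, t2}
  B3 = {s6, s7, t6, t7}
  B4 = {s11, t11}
  B5 = {s12, t12}
  B6 = {s10, s9, t10, t9}
  B7 = {s5, t5}
  B8 = {s4, t4}
  B9 = {s8, t8}
  B10 = {s3, t3}
  B11 = {t0}
s0 ∈ B0, t0 ∈ B11 → different blocks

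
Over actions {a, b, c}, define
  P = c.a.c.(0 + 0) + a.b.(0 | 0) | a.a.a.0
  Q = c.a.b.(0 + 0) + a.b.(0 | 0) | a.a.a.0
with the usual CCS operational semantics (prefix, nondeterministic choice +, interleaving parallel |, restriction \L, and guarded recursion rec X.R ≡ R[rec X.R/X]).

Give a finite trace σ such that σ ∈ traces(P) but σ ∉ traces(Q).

LTS(P): 15 reachable states
  p0 = c.a.c.(0 + 0) + a.b.(0 | 0) | a.a.a.0 :: =a=> p1, =a=> p2, =c=> p3
  p1 = a.b.(0 | 0) | a.a.0 :: =a=> p4, =a=> p5
  p2 = b.(0 | 0) | a.a.a.0 :: =a=> p5, =b=> p6
  p3 = a.c.(0 + 0) :: =a=> p7
  p4 = a.b.(0 | 0) | a.0 :: =a=> p8, =a=> p9
  p5 = b.(0 | 0) | a.a.0 :: =a=> p9, =b=> p10
  p6 = 0 | 0 | a.a.a.0 :: =a=> p10
  p7 = c.(0 + 0) :: =c=> p11
  p8 = a.b.(0 | 0) | 0 :: =a=> p12
  p9 = b.(0 | 0) | a.0 :: =a=> p12, =b=> p13
  p10 = 0 | 0 | a.a.0 :: =a=> p13
  p11 = 0 + 0 :: deadlocked
  p12 = b.(0 | 0) | 0 :: =b=> p14
  p13 = 0 | 0 | a.0 :: =a=> p14
  p14 = 0 | 0 | 0 :: deadlocked
LTS(Q): 15 reachable states
  q0 = c.a.b.(0 + 0) + a.b.(0 | 0) | a.a.a.0 :: =a=> q1, =a=> q2, =c=> q3
  q1 = a.b.(0 | 0) | a.a.0 :: =a=> q4, =a=> q5
  q2 = b.(0 | 0) | a.a.a.0 :: =a=> q5, =b=> q6
  q3 = a.b.(0 + 0) :: =a=> q7
  q4 = a.b.(0 | 0) | a.0 :: =a=> q8, =a=> q9
  q5 = b.(0 | 0) | a.a.0 :: =a=> q9, =b=> q10
  q6 = 0 | 0 | a.a.a.0 :: =a=> q10
  q7 = b.(0 + 0) :: =b=> q11
  q8 = a.b.(0 | 0) | 0 :: =a=> q12
  q9 = b.(0 | 0) | a.0 :: =a=> q12, =b=> q13
  q10 = 0 | 0 | a.a.0 :: =a=> q13
  q11 = 0 + 0 :: deadlocked
  q12 = b.(0 | 0) | 0 :: =b=> q14
  q13 = 0 | 0 | a.0 :: =a=> q14
  q14 = 0 | 0 | 0 :: deadlocked
Run σ = ⟨cac⟩ on P: start {p0}
  [1] c ⇒ {p3}
  [2] a ⇒ {p7}
  [3] c ⇒ {p11}
  P completes σ.
Run σ = ⟨cac⟩ on Q: start {q0}
  [1] c ⇒ {q3}
  [2] a ⇒ {q7}
  [3] c ⇒ ∅ (Q stuck)

cac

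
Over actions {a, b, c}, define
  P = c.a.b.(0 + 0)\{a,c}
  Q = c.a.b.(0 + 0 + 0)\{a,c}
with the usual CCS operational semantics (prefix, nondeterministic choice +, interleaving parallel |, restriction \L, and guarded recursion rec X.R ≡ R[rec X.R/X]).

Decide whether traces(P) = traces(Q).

Reachable graph of P (4 states):
  m0 = c.a.b.(0 + 0)\{a,c} → ··c··> m1
  m1 = a.b.(0 + 0)\{a,c} → ··a··> m2
  m2 = b.(0 + 0)\{a,c} → ··b··> m3
  m3 = (0 + 0)\{a,c} → stopped
Reachable graph of Q (4 states):
  n0 = c.a.b.(0 + 0 + 0)\{a,c} → ··c··> n1
  n1 = a.b.(0 + 0 + 0)\{a,c} → ··a··> n2
  n2 = b.(0 + 0 + 0)\{a,c} → ··b··> n3
  n3 = (0 + 0 + 0)\{a,c} → stopped
Partition-refinement fixed point:
  B0 = {m0, n0}
  B1 = {m1, n1}
  B2 = {m2, n2}
  B3 = {m3, n3}
m0 ∈ B0, n0 ∈ B0 → same block
Bisimilar ⇒ trace-equivalent.

YES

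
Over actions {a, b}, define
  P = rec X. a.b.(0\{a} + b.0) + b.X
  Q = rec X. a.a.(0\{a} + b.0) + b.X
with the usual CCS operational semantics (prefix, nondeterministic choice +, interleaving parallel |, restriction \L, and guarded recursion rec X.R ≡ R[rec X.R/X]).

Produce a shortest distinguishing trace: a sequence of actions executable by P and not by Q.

Reachable graph of P (4 states):
  m0 = rec X. a.b.(0\{a} + b.0) + b.X ⊢ ··a··> m1, ··b··> m0
  m1 = b.(0\{a} + b.0) ⊢ ··b··> m2
  m2 = 0\{a} + b.0 ⊢ ··b··> m3
  m3 = 0 ⊢ stopped
Reachable graph of Q (4 states):
  n0 = rec X. a.a.(0\{a} + b.0) + b.X ⊢ ··a··> n1, ··b··> n0
  n1 = a.(0\{a} + b.0) ⊢ ··a··> n2
  n2 = 0\{a} + b.0 ⊢ ··b··> n3
  n3 = 0 ⊢ stopped
Trace ⟨ab⟩ through P, begin at {m0}:
  [1] a ⇒ {m1}
  [2] b ⇒ {m2}
  P completes σ.
Trace ⟨ab⟩ through Q, begin at {n0}:
  [1] a ⇒ {n1}
  [2] b ⇒ ∅  — Q cannot continue

ab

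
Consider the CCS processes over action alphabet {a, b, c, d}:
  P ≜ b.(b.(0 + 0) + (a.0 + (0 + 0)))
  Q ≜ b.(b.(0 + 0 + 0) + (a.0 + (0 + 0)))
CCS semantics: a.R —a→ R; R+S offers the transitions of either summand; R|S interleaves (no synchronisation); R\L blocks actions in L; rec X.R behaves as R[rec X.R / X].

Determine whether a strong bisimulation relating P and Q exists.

YES

P's transition system — 4 states:
  m0 = b.(b.(0 + 0) + (a.0 + (0 + 0))) | --b--▸ m1
  m1 = b.(0 + 0) + (a.0 + (0 + 0)) | --a--▸ m2, --b--▸ m3
  m2 = 0 | ∅
  m3 = 0 + 0 | ∅
Q's transition system — 4 states:
  n0 = b.(b.(0 + 0 + 0) + (a.0 + (0 + 0))) | --b--▸ n1
  n1 = b.(0 + 0 + 0) + (a.0 + (0 + 0)) | --a--▸ n2, --b--▸ n3
  n2 = 0 | ∅
  n3 = 0 + 0 + 0 | ∅
Bisimilarity quotient blocks:
  B0 = {m0, n0}
  B1 = {m1, n1}
  B2 = {m2, m3, n2, n3}
m0 ∈ B0, n0 ∈ B0 → same block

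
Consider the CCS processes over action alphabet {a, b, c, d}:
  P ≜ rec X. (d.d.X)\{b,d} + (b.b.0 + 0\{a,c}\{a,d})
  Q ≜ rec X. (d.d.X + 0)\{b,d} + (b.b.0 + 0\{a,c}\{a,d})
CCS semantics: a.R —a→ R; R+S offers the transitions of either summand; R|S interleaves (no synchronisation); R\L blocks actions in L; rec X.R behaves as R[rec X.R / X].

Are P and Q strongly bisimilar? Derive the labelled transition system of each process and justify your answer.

Reachable graph of P (3 states):
  s0 = rec X. (d.d.X)\{b,d} + (b.b.0 + 0\{a,c}\{a,d}) ⊢ -b-> s1
  s1 = b.0 ⊢ -b-> s2
  s2 = 0 ⊢ deadlocked
Reachable graph of Q (3 states):
  t0 = rec X. (d.d.X + 0)\{b,d} + (b.b.0 + 0\{a,c}\{a,d}) ⊢ -b-> t1
  t1 = b.0 ⊢ -b-> t2
  t2 = 0 ⊢ deadlocked
Bisimilarity quotient blocks:
  B0 = {s0, t0}
  B1 = {s1, t1}
  B2 = {s2, t2}
s0 ∈ B0, t0 ∈ B0 → same block

bisimilar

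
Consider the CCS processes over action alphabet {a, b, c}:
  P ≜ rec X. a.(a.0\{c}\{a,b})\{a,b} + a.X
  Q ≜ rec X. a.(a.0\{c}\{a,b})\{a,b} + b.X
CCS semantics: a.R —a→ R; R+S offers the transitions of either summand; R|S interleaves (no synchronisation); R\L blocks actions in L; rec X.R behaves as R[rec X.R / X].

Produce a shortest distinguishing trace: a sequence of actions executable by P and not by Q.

Reachable graph of P (2 states):
  s0 = rec X. a.(a.0\{c}\{a,b})\{a,b} + a.X :: --a--▸ s0, --a--▸ s1
  s1 = (a.0\{c}\{a,b})\{a,b} :: stopped
Reachable graph of Q (2 states):
  t0 = rec X. a.(a.0\{c}\{a,b})\{a,b} + b.X :: --a--▸ t1, --b--▸ t0
  t1 = (a.0\{c}\{a,b})\{a,b} :: stopped
Run σ = ⟨aa⟩ on P: start {s0}
  [1] a ⇒ {s0, s1}
  [2] a ⇒ {s0, s1}
  P completes σ.
Run σ = ⟨aa⟩ on Q: start {t0}
  [1] a ⇒ {t1}
  [2] a ⇒ ∅  — Q cannot continue

aa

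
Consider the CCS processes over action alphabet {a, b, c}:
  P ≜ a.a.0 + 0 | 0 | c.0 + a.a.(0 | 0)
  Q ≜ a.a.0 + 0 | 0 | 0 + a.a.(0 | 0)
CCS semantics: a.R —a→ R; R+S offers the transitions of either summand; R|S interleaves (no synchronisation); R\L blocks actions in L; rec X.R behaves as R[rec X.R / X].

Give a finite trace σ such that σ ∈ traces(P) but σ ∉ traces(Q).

c

P's transition system — 6 states:
  p0 = a.a.0 + 0 | 0 | c.0 + a.a.(0 | 0) has moves ··a··> p1, ··a··> p2, ··c··> p3
  p1 = a.(0 | 0) has moves ··a··> p4
  p2 = a.0 has moves ··a··> p5
  p3 = 0 | 0 | 0 has moves ∅
  p4 = 0 | 0 has moves ∅
  p5 = 0 has moves ∅
Q's transition system — 5 states:
  q0 = a.a.0 + 0 | 0 | 0 + a.a.(0 | 0) has moves ··a··> q1, ··a··> q2
  q1 = a.(0 | 0) has moves ··a··> q3
  q2 = a.0 has moves ··a··> q4
  q3 = 0 | 0 has moves ∅
  q4 = 0 has moves ∅
Run σ = ⟨c⟩ on P: start {p0}
  [1] c ⇒ {p3}
  P completes σ.
Run σ = ⟨c⟩ on Q: start {q0}
  [1] c ⇒ ∅  — Q cannot continue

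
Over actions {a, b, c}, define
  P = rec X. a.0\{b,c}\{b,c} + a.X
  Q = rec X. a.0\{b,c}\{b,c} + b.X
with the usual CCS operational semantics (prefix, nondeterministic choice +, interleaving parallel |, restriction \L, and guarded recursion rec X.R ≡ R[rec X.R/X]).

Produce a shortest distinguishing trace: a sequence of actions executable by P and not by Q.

aa

P's transition system — 2 states:
  u0 = rec X. a.0\{b,c}\{b,c} + a.X | ··a··> u0, ··a··> u1
  u1 = 0\{b,c}\{b,c} | deadlocked
Q's transition system — 2 states:
  v0 = rec X. a.0\{b,c}\{b,c} + b.X | ··a··> v1, ··b··> v0
  v1 = 0\{b,c}\{b,c} | deadlocked
Trace ⟨aa⟩ through P, begin at {u0}:
  after a @ step 1: {u0, u1}
  after a @ step 2: {u0, u1}
  P completes σ.
Trace ⟨aa⟩ through Q, begin at {v0}:
  after a @ step 1: {v1}
  after a @ step 2: no successor for Q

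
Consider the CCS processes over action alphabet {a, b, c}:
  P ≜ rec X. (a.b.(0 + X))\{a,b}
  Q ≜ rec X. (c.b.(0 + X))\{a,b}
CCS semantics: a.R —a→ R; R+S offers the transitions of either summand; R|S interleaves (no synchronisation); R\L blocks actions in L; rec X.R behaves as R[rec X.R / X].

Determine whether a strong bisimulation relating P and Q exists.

Reachable graph of P (1 states):
  u0 = rec X. (a.b.(0 + X))\{a,b} :: ∅
Reachable graph of Q (2 states):
  v0 = rec X. (c.b.(0 + X))\{a,b} :: --c--▸ v1
  v1 = (b.(0 + (rec X. (c.b.(0 + X))\{a,b})))\{a,b} :: ∅
Bisimilarity quotient blocks:
  B0 = {u0, v1}
  B1 = {v0}
u0 ∈ B0, v0 ∈ B1 → different blocks

P ≁ Q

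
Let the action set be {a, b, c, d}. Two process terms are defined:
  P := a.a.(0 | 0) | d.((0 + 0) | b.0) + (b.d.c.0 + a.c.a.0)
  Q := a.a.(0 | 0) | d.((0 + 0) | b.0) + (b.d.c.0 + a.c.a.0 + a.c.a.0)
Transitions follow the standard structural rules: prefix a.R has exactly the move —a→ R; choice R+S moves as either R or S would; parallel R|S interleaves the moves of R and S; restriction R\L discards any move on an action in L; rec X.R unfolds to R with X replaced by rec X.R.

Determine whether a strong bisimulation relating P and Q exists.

bisimilar

P's transition system — 14 states:
  m0 = a.a.(0 | 0) | d.((0 + 0) | b.0) + (b.d.c.0 + a.c.a.0) → ··a··> m1, ··a··> m2, ··b··> m3, ··d··> m4
  m1 = a.(0 | 0) | d.((0 + 0) | b.0) → ··a··> m5, ··d··> m6
  m2 = c.a.0 → ··c··> m7
  m3 = d.c.0 → ··d··> m8
  m4 = a.a.(0 | 0) | ((0 + 0) | b.0) → ··a··> m6, ··b··> m9
  m5 = 0 | 0 | d.((0 + 0) | b.0) → ··d··> m10
  m6 = a.(0 | 0) | ((0 + 0) | b.0) → ··a··> m10, ··b··> m11
  m7 = a.0 → ··a··> m12
  m8 = c.0 → ··c··> m12
  m9 = a.a.(0 | 0) | ((0 + 0) | 0) → ··a··> m11
  m10 = 0 | 0 | ((0 + 0) | b.0) → ··b··> m13
  m11 = a.(0 | 0) | ((0 + 0) | 0) → ··a··> m13
  m12 = 0 → (no moves)
  m13 = 0 | 0 | ((0 + 0) | 0) → (no moves)
Q's transition system — 14 states:
  n0 = a.a.(0 | 0) | d.((0 + 0) | b.0) + (b.d.c.0 + a.c.a.0 + a.c.a.0) → ··a··> n1, ··a··> n2, ··b··> n3, ··d··> n4
  n1 = a.(0 | 0) | d.((0 + 0) | b.0) → ··a··> n5, ··d··> n6
  n2 = c.a.0 → ··c··> n7
  n3 = d.c.0 → ··d··> n8
  n4 = a.a.(0 | 0) | ((0 + 0) | b.0) → ··a··> n6, ··b··> n9
  n5 = 0 | 0 | d.((0 + 0) | b.0) → ··d··> n10
  n6 = a.(0 | 0) | ((0 + 0) | b.0) → ··a··> n10, ··b··> n11
  n7 = a.0 → ··a··> n12
  n8 = c.0 → ··c··> n12
  n9 = a.a.(0 | 0) | ((0 + 0) | 0) → ··a··> n11
  n10 = 0 | 0 | ((0 + 0) | b.0) → ··b··> n13
  n11 = a.(0 | 0) | ((0 + 0) | 0) → ··a··> n13
  n12 = 0 → (no moves)
  n13 = 0 | 0 | ((0 + 0) | 0) → (no moves)
Coarsest stable partition (strong bisimilarity classes):
  B0 = {m0, n0}
  B1 = {m3, n3}
  B2 = {m8, n8}
  B3 = {m12, m13, n12, n13}
  B4 = {m1, n1}
  B5 = {m5, n5}
  B6 = {m10, n10}
  B7 = {m6, n6}
  B8 = {m11, m7, n11, n7}
  B9 = {m2, n2}
  B10 = {m4, n4}
  B11 = {m9, n9}
m0 ∈ B0, n0 ∈ B0 → same block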